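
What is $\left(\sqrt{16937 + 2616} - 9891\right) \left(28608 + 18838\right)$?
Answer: $-469288386 + 47446 \sqrt{19553} \approx -4.6265 \cdot 10^{8}$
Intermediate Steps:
$\left(\sqrt{16937 + 2616} - 9891\right) \left(28608 + 18838\right) = \left(\sqrt{19553} - 9891\right) 47446 = \left(-9891 + \sqrt{19553}\right) 47446 = -469288386 + 47446 \sqrt{19553}$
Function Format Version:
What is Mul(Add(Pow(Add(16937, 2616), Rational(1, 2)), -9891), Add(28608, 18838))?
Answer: Add(-469288386, Mul(47446, Pow(19553, Rational(1, 2)))) ≈ -4.6265e+8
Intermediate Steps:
Mul(Add(Pow(Add(16937, 2616), Rational(1, 2)), -9891), Add(28608, 18838)) = Mul(Add(Pow(19553, Rational(1, 2)), -9891), 47446) = Mul(Add(-9891, Pow(19553, Rational(1, 2))), 47446) = Add(-469288386, Mul(47446, Pow(19553, Rational(1, 2))))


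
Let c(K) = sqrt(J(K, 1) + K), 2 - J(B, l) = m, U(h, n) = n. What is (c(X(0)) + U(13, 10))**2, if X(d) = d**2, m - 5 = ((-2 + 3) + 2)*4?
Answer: (10 + I*sqrt(15))**2 ≈ 85.0 + 77.46*I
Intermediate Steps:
m = 17 (m = 5 + ((-2 + 3) + 2)*4 = 5 + (1 + 2)*4 = 5 + 3*4 = 5 + 12 = 17)
J(B, l) = -15 (J(B, l) = 2 - 1*17 = 2 - 17 = -15)
c(K) = sqrt(-15 + K)
(c(X(0)) + U(13, 10))**2 = (sqrt(-15 + 0**2) + 10)**2 = (sqrt(-15 + 0) + 10)**2 = (sqrt(-15) + 10)**2 = (I*sqrt(15) + 10)**2 = (10 + I*sqrt(15))**2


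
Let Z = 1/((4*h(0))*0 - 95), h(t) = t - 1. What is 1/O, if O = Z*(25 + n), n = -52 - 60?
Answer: 95/87 ≈ 1.0920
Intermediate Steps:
h(t) = -1 + t
n = -112
Z = -1/95 (Z = 1/((4*(-1 + 0))*0 - 95) = 1/((4*(-1))*0 - 95) = 1/(-4*0 - 95) = 1/(0 - 95) = 1/(-95) = -1/95 ≈ -0.010526)
O = 87/95 (O = -(25 - 112)/95 = -1/95*(-87) = 87/95 ≈ 0.91579)
1/O = 1/(87/95) = 95/87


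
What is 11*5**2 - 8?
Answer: 267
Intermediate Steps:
11*5**2 - 8 = 11*25 - 8 = 275 - 8 = 267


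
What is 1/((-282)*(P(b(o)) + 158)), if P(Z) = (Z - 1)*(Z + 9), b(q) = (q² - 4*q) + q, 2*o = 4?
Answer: -1/38634 ≈ -2.5884e-5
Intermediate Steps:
o = 2 (o = (½)*4 = 2)
b(q) = q² - 3*q
P(Z) = (-1 + Z)*(9 + Z)
1/((-282)*(P(b(o)) + 158)) = 1/((-282)*((-9 + (2*(-3 + 2))² + 8*(2*(-3 + 2))) + 158)) = -1/(282*((-9 + (2*(-1))² + 8*(2*(-1))) + 158)) = -1/(282*((-9 + (-2)² + 8*(-2)) + 158)) = -1/(282*((-9 + 4 - 16) + 158)) = -1/(282*(-21 + 158)) = -1/282/137 = -1/282*1/137 = -1/38634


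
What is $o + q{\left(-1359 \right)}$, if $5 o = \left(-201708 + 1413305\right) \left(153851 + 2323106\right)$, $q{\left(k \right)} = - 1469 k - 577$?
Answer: $\frac{3001083649299}{5} \approx 6.0022 \cdot 10^{11}$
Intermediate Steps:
$q{\left(k \right)} = -577 - 1469 k$
$o = \frac{3001073670329}{5}$ ($o = \frac{\left(-201708 + 1413305\right) \left(153851 + 2323106\right)}{5} = \frac{1211597 \cdot 2476957}{5} = \frac{1}{5} \cdot 3001073670329 = \frac{3001073670329}{5} \approx 6.0021 \cdot 10^{11}$)
$o + q{\left(-1359 \right)} = \frac{3001073670329}{5} - -1995794 = \frac{3001073670329}{5} + \left(-577 + 1996371\right) = \frac{3001073670329}{5} + 1995794 = \frac{3001083649299}{5}$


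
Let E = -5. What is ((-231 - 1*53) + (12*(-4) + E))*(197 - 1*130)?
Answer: -22579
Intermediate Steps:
((-231 - 1*53) + (12*(-4) + E))*(197 - 1*130) = ((-231 - 1*53) + (12*(-4) - 5))*(197 - 1*130) = ((-231 - 53) + (-48 - 5))*(197 - 130) = (-284 - 53)*67 = -337*67 = -22579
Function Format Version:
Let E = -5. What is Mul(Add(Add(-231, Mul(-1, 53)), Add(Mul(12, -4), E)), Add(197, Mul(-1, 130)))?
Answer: -22579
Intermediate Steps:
Mul(Add(Add(-231, Mul(-1, 53)), Add(Mul(12, -4), E)), Add(197, Mul(-1, 130))) = Mul(Add(Add(-231, Mul(-1, 53)), Add(Mul(12, -4), -5)), Add(197, Mul(-1, 130))) = Mul(Add(Add(-231, -53), Add(-48, -5)), Add(197, -130)) = Mul(Add(-284, -53), 67) = Mul(-337, 67) = -22579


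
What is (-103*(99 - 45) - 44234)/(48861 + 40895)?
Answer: -12449/22439 ≈ -0.55479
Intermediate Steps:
(-103*(99 - 45) - 44234)/(48861 + 40895) = (-103*54 - 44234)/89756 = (-5562 - 44234)*(1/89756) = -49796*1/89756 = -12449/22439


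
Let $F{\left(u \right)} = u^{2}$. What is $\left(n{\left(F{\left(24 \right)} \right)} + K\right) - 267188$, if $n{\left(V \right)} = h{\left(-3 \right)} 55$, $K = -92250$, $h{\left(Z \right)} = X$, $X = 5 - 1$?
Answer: $-359218$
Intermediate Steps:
$X = 4$ ($X = 5 - 1 = 4$)
$h{\left(Z \right)} = 4$
$n{\left(V \right)} = 220$ ($n{\left(V \right)} = 4 \cdot 55 = 220$)
$\left(n{\left(F{\left(24 \right)} \right)} + K\right) - 267188 = \left(220 - 92250\right) - 267188 = -92030 - 267188 = -359218$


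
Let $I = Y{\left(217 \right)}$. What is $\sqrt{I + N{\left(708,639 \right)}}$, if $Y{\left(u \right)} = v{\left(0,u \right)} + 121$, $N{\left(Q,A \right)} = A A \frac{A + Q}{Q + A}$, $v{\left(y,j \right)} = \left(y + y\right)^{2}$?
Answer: $\sqrt{408442} \approx 639.09$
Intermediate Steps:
$v{\left(y,j \right)} = 4 y^{2}$ ($v{\left(y,j \right)} = \left(2 y\right)^{2} = 4 y^{2}$)
$N{\left(Q,A \right)} = A^{2}$ ($N{\left(Q,A \right)} = A^{2} \frac{A + Q}{A + Q} = A^{2} \cdot 1 = A^{2}$)
$Y{\left(u \right)} = 121$ ($Y{\left(u \right)} = 4 \cdot 0^{2} + 121 = 4 \cdot 0 + 121 = 0 + 121 = 121$)
$I = 121$
$\sqrt{I + N{\left(708,639 \right)}} = \sqrt{121 + 639^{2}} = \sqrt{121 + 408321} = \sqrt{408442}$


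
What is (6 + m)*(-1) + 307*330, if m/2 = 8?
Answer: 101288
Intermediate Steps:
m = 16 (m = 2*8 = 16)
(6 + m)*(-1) + 307*330 = (6 + 16)*(-1) + 307*330 = 22*(-1) + 101310 = -22 + 101310 = 101288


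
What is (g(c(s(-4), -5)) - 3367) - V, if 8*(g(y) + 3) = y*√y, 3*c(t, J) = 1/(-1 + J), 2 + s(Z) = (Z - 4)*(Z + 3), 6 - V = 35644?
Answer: 32268 - I*√2/864 ≈ 32268.0 - 0.0016368*I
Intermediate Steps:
V = -35638 (V = 6 - 1*35644 = 6 - 35644 = -35638)
s(Z) = -2 + (-4 + Z)*(3 + Z) (s(Z) = -2 + (Z - 4)*(Z + 3) = -2 + (-4 + Z)*(3 + Z))
c(t, J) = 1/(3*(-1 + J))
g(y) = -3 + y^(3/2)/8 (g(y) = -3 + (y*√y)/8 = -3 + y^(3/2)/8)
(g(c(s(-4), -5)) - 3367) - V = ((-3 + (1/(3*(-1 - 5)))^(3/2)/8) - 3367) - 1*(-35638) = ((-3 + ((⅓)/(-6))^(3/2)/8) - 3367) + 35638 = ((-3 + ((⅓)*(-⅙))^(3/2)/8) - 3367) + 35638 = ((-3 + (-1/18)^(3/2)/8) - 3367) + 35638 = ((-3 + (-I*√2/108)/8) - 3367) + 35638 = ((-3 - I*√2/864) - 3367) + 35638 = (-3370 - I*√2/864) + 35638 = 32268 - I*√2/864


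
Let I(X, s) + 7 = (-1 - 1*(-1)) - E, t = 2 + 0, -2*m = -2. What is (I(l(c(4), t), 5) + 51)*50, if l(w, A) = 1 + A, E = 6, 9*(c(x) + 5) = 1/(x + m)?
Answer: 1900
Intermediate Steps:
m = 1 (m = -1/2*(-2) = 1)
t = 2
c(x) = -5 + 1/(9*(1 + x)) (c(x) = -5 + 1/(9*(x + 1)) = -5 + 1/(9*(1 + x)))
I(X, s) = -13 (I(X, s) = -7 + ((-1 - 1*(-1)) - 1*6) = -7 + ((-1 + 1) - 6) = -7 + (0 - 6) = -7 - 6 = -13)
(I(l(c(4), t), 5) + 51)*50 = (-13 + 51)*50 = 38*50 = 1900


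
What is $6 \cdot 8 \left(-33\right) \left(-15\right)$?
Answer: $23760$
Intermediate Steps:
$6 \cdot 8 \left(-33\right) \left(-15\right) = 48 \left(-33\right) \left(-15\right) = \left(-1584\right) \left(-15\right) = 23760$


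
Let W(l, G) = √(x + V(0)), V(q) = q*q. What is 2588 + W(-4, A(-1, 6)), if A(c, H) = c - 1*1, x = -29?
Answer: 2588 + I*√29 ≈ 2588.0 + 5.3852*I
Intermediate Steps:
V(q) = q²
A(c, H) = -1 + c (A(c, H) = c - 1 = -1 + c)
W(l, G) = I*√29 (W(l, G) = √(-29 + 0²) = √(-29 + 0) = √(-29) = I*√29)
2588 + W(-4, A(-1, 6)) = 2588 + I*√29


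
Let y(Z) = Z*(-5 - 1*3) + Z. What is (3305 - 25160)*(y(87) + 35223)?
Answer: -756488970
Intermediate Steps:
y(Z) = -7*Z (y(Z) = Z*(-5 - 3) + Z = Z*(-8) + Z = -8*Z + Z = -7*Z)
(3305 - 25160)*(y(87) + 35223) = (3305 - 25160)*(-7*87 + 35223) = -21855*(-609 + 35223) = -21855*34614 = -756488970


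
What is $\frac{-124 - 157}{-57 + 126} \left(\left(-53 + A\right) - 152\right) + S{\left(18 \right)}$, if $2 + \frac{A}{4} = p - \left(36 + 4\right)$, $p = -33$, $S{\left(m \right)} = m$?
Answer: $\frac{143147}{69} \approx 2074.6$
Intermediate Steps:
$A = -300$ ($A = -8 + 4 \left(-33 - \left(36 + 4\right)\right) = -8 + 4 \left(-33 - 40\right) = -8 + 4 \left(-73\right) = -8 - 292 = -300$)
$\frac{-124 - 157}{-57 + 126} \left(\left(-53 + A\right) - 152\right) + S{\left(18 \right)} = \frac{-124 - 157}{-57 + 126} \left(\left(-53 - 300\right) - 152\right) + 18 = - \frac{281}{69} \left(-353 - 152\right) + 18 = \left(-281\right) \frac{1}{69} \left(-505\right) + 18 = \left(- \frac{281}{69}\right) \left(-505\right) + 18 = \frac{141905}{69} + 18 = \frac{143147}{69}$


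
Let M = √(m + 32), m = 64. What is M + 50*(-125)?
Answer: -6250 + 4*√6 ≈ -6240.2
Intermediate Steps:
M = 4*√6 (M = √(64 + 32) = √96 = 4*√6 ≈ 9.7980)
M + 50*(-125) = 4*√6 + 50*(-125) = 4*√6 - 6250 = -6250 + 4*√6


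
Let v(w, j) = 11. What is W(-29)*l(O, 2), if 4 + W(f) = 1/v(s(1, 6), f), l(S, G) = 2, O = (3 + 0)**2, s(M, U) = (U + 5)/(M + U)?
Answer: -86/11 ≈ -7.8182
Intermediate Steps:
s(M, U) = (5 + U)/(M + U)
O = 9 (O = 3**2 = 9)
W(f) = -43/11 (W(f) = -4 + 1/11 = -43/11)
W(-29)*l(O, 2) = -43/11*2 = -86/11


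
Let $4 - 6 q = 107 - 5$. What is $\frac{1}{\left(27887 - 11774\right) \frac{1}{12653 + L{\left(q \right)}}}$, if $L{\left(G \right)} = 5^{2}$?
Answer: $\frac{4226}{5371} \approx 0.78682$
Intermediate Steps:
$q = - \frac{49}{3}$ ($q = \frac{2}{3} - \frac{107 - 5}{6} = \frac{2}{3} - 17 = - \frac{49}{3} \approx -16.333$)
$L{\left(G \right)} = 25$
$\frac{1}{\left(27887 - 11774\right) \frac{1}{12653 + L{\left(q \right)}}} = \frac{1}{\left(27887 - 11774\right) \frac{1}{12653 + 25}} = \frac{1}{16113 \cdot \frac{1}{12678}} = \frac{1}{\frac{5371}{4226}} = \frac{4226}{5371}$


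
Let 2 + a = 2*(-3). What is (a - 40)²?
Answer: 2304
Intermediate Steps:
a = -8 (a = -2 + 2*(-3) = -2 - 6 = -8)
(a - 40)² = (-8 - 40)² = (-48)² = 2304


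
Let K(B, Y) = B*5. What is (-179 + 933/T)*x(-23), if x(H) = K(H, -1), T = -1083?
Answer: 7466950/361 ≈ 20684.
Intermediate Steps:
K(B, Y) = 5*B
x(H) = 5*H
(-179 + 933/T)*x(-23) = (-179 + 933/(-1083))*(5*(-23)) = (-179 + 933*(-1/1083))*(-115) = (-179 - 311/361)*(-115) = -64930/361*(-115) = 7466950/361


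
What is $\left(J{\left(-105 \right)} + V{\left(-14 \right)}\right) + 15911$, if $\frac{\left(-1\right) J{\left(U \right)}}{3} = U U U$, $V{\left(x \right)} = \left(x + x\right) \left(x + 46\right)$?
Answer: $3487890$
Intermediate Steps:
$V{\left(x \right)} = 2 x \left(46 + x\right)$
$J{\left(U \right)} = - 3 U^{3}$ ($J{\left(U \right)} = - 3 U U U = - 3 U^{2} U = - 3 U^{3}$)
$\left(J{\left(-105 \right)} + V{\left(-14 \right)}\right) + 15911 = \left(- 3 \left(-105\right)^{3} + 2 \left(-14\right) \left(46 - 14\right)\right) + 15911 = \left(\left(-3\right) \left(-1157625\right) + 2 \left(-14\right) 32\right) + 15911 = \left(3472875 - 896\right) + 15911 = 3471979 + 15911 = 3487890$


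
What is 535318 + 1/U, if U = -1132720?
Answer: 606365404959/1132720 ≈ 5.3532e+5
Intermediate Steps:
535318 + 1/U = 535318 + 1/(-1132720) = 535318 - 1/1132720 = 606365404959/1132720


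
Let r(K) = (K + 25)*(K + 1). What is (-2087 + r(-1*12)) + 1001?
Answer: -1229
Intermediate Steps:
r(K) = (1 + K)*(25 + K) (r(K) = (25 + K)*(1 + K) = (1 + K)*(25 + K))
(-2087 + r(-1*12)) + 1001 = (-2087 + (25 + (-1*12)² + 26*(-1*12))) + 1001 = (-2087 + (25 + (-12)² + 26*(-12))) + 1001 = (-2087 + (25 + 144 - 312)) + 1001 = (-2087 - 143) + 1001 = -2230 + 1001 = -1229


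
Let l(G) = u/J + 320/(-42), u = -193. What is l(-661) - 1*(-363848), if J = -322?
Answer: 351470387/966 ≈ 3.6384e+5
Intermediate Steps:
l(G) = -6781/966 (l(G) = -193/(-322) + 320/(-42) = -193*(-1/322) + 320*(-1/42) = 193/322 - 160/21 = -6781/966)
l(-661) - 1*(-363848) = -6781/966 - 1*(-363848) = -6781/966 + 363848 = 351470387/966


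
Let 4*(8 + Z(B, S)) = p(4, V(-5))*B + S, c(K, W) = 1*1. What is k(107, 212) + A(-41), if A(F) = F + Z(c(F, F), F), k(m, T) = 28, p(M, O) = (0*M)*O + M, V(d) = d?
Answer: -121/4 ≈ -30.250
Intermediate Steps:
c(K, W) = 1
p(M, O) = M (p(M, O) = 0*O + M = 0 + M = M)
Z(B, S) = -8 + B + S/4 (Z(B, S) = -8 + (4*B + S)/4 = -8 + (S + 4*B)/4 = -8 + (B + S/4) = -8 + B + S/4)
A(F) = -7 + 5*F/4 (A(F) = F + (-8 + 1 + F/4) = F + (-7 + F/4) = -7 + 5*F/4)
k(107, 212) + A(-41) = 28 + (-7 + (5/4)*(-41)) = 28 + (-7 - 205/4) = 28 - 233/4 = -121/4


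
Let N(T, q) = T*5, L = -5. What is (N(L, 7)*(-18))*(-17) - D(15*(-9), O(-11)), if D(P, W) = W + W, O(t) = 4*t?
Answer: -7562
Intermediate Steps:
N(T, q) = 5*T
D(P, W) = 2*W
(N(L, 7)*(-18))*(-17) - D(15*(-9), O(-11)) = ((5*(-5))*(-18))*(-17) - 2*4*(-11) = -25*(-18)*(-17) - 2*(-44) = 450*(-17) - 1*(-88) = -7650 + 88 = -7562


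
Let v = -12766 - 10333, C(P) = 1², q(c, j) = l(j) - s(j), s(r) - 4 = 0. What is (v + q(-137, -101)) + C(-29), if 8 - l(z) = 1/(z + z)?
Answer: -4664987/202 ≈ -23094.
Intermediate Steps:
l(z) = 8 - 1/(2*z) (l(z) = 8 - 1/(z + z) = 8 - 1/(2*z))
s(r) = 4 (s(r) = 4 + 0 = 4)
q(c, j) = 4 - 1/(2*j) (q(c, j) = (8 - 1/(2*j)) - 1*4 = (8 - 1/(2*j)) - 4 = 4 - 1/(2*j))
C(P) = 1
v = -23099
(v + q(-137, -101)) + C(-29) = (-23099 + (4 - ½/(-101))) + 1 = (-23099 + (4 - ½*(-1/101))) + 1 = (-23099 + (4 + 1/202)) + 1 = (-23099 + 809/202) + 1 = -4665189/202 + 1 = -4664987/202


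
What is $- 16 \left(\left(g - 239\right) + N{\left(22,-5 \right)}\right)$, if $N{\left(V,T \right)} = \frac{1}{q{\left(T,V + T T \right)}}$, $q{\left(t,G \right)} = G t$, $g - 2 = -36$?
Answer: $\frac{1026496}{235} \approx 4368.1$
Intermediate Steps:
$g = -34$ ($g = 2 - 36 = -34$)
$N{\left(V,T \right)} = \frac{1}{T \left(V + T^{2}\right)}$ ($N{\left(V,T \right)} = \frac{1}{\left(V + T T\right) T} = \frac{1}{\left(V + T^{2}\right) T} = \frac{1}{T \left(V + T^{2}\right)}$)
$- 16 \left(\left(g - 239\right) + N{\left(22,-5 \right)}\right) = - 16 \left(\left(-34 - 239\right) + \frac{1}{\left(-5\right) \left(22 + \left(-5\right)^{2}\right)}\right) = - 16 \left(-273 - \frac{1}{5 \left(22 + 25\right)}\right) = - 16 \left(-273 - \frac{1}{5 \cdot 47}\right) = - 16 \left(-273 - \frac{1}{235}\right) = \left(-16\right) \left(- \frac{64156}{235}\right) = \frac{1026496}{235}$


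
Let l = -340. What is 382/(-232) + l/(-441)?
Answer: -44791/51156 ≈ -0.87558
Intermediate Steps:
382/(-232) + l/(-441) = 382/(-232) - 340/(-441) = 382*(-1/232) - 340*(-1/441) = -191/116 + 340/441 = -44791/51156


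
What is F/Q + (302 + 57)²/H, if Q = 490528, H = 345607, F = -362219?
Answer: -61965682765/169529910496 ≈ -0.36551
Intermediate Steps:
F/Q + (302 + 57)²/H = -362219/490528 + (302 + 57)²/345607 = -362219*1/490528 + 359²*(1/345607) = -362219/490528 + 128881*(1/345607) = -362219/490528 + 128881/345607 = -61965682765/169529910496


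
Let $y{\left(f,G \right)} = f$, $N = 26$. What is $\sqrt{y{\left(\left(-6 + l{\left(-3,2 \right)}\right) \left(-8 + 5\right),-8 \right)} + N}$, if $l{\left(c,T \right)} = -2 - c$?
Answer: $\sqrt{41} \approx 6.4031$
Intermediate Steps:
$\sqrt{y{\left(\left(-6 + l{\left(-3,2 \right)}\right) \left(-8 + 5\right),-8 \right)} + N} = \sqrt{\left(-6 - -1\right) \left(-8 + 5\right) + 26} = \sqrt{\left(-6 + \left(-2 + 3\right)\right) \left(-3\right) + 26} = \sqrt{\left(-6 + 1\right) \left(-3\right) + 26} = \sqrt{\left(-5\right) \left(-3\right) + 26} = \sqrt{15 + 26} = \sqrt{41}$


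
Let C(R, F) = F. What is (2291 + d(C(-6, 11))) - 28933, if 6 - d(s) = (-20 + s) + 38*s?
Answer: -27045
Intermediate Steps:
d(s) = 26 - 39*s (d(s) = 6 - ((-20 + s) + 38*s) = 6 - (-20 + 39*s) = 6 + (20 - 39*s) = 26 - 39*s)
(2291 + d(C(-6, 11))) - 28933 = (2291 + (26 - 39*11)) - 28933 = (2291 + (26 - 429)) - 28933 = (2291 - 403) - 28933 = 1888 - 28933 = -27045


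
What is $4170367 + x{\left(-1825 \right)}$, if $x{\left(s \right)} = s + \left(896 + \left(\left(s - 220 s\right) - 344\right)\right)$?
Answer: $4568769$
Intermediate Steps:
$x{\left(s \right)} = 552 - 218 s$ ($x{\left(s \right)} = s + \left(896 - \left(344 + 219 s\right)\right) = s - \left(-552 + 219 s\right) = 552 - 218 s$)
$4170367 + x{\left(-1825 \right)} = 4170367 + \left(552 - -397850\right) = 4170367 + \left(552 + 397850\right) = 4170367 + 398402 = 4568769$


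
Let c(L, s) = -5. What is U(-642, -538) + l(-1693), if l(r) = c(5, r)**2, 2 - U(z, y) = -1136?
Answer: 1163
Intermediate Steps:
U(z, y) = 1138 (U(z, y) = 2 - 1*(-1136) = 2 + 1136 = 1138)
l(r) = 25 (l(r) = (-5)**2 = 25)
U(-642, -538) + l(-1693) = 1138 + 25 = 1163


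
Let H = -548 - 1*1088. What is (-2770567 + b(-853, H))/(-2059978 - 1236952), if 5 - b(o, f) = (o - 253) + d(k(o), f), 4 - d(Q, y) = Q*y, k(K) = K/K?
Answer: 1385548/1648465 ≈ 0.84051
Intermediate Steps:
k(K) = 1
H = -1636 (H = -548 - 1088 = -1636)
d(Q, y) = 4 - Q*y
b(o, f) = 254 + f - o (b(o, f) = 5 - ((o - 253) + (4 - 1*1*f)) = 5 - ((-253 + o) + (4 - f)) = 5 - (-249 + o - f) = 5 + (249 + f - o) = 254 + f - o)
(-2770567 + b(-853, H))/(-2059978 - 1236952) = (-2770567 + (254 - 1636 - 1*(-853)))/(-2059978 - 1236952) = (-2770567 + (254 - 1636 + 853))/(-3296930) = (-2770567 - 529)*(-1/3296930) = -2771096*(-1/3296930) = 1385548/1648465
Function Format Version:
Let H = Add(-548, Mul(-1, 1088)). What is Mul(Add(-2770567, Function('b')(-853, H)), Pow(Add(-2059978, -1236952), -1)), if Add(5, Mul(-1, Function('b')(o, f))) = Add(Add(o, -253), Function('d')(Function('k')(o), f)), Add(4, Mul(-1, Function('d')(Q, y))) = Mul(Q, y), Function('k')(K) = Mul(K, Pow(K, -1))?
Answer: Rational(1385548, 1648465) ≈ 0.84051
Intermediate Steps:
Function('k')(K) = 1
H = -1636 (H = Add(-548, -1088) = -1636)
Function('d')(Q, y) = Add(4, Mul(-1, Q, y)) (Function('d')(Q, y) = Add(4, Mul(-1, Mul(Q, y))) = Add(4, Mul(-1, Q, y)))
Function('b')(o, f) = Add(254, f, Mul(-1, o)) (Function('b')(o, f) = Add(5, Mul(-1, Add(Add(o, -253), Add(4, Mul(-1, 1, f))))) = Add(5, Mul(-1, Add(Add(-253, o), Add(4, Mul(-1, f))))) = Add(5, Mul(-1, Add(-249, o, Mul(-1, f)))) = Add(5, Add(249, f, Mul(-1, o))) = Add(254, f, Mul(-1, o)))
Mul(Add(-2770567, Function('b')(-853, H)), Pow(Add(-2059978, -1236952), -1)) = Mul(Add(-2770567, Add(254, -1636, Mul(-1, -853))), Pow(Add(-2059978, -1236952), -1)) = Mul(Add(-2770567, Add(254, -1636, 853)), Pow(-3296930, -1)) = Mul(Add(-2770567, -529), Rational(-1, 3296930)) = Mul(-2771096, Rational(-1, 3296930)) = Rational(1385548, 1648465)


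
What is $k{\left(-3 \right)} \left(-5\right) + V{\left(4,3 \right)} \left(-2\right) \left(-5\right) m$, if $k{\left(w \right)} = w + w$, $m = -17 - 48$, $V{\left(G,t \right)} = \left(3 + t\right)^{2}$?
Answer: $-23370$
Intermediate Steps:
$m = -65$ ($m = -17 - 48 = -65$)
$k{\left(w \right)} = 2 w$
$k{\left(-3 \right)} \left(-5\right) + V{\left(4,3 \right)} \left(-2\right) \left(-5\right) m = 2 \left(-3\right) \left(-5\right) + \left(3 + 3\right)^{2} \left(-2\right) \left(-5\right) \left(-65\right) = \left(-6\right) \left(-5\right) + 6^{2} \left(-2\right) \left(-5\right) \left(-65\right) = 30 + 36 \left(-2\right) \left(-5\right) \left(-65\right) = 30 + \left(-72\right) \left(-5\right) \left(-65\right) = 30 + 360 \left(-65\right) = 30 - 23400 = -23370$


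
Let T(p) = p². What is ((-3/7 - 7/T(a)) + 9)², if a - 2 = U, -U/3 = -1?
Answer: 2105401/30625 ≈ 68.748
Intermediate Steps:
U = 3 (U = -3*(-1) = 3)
a = 5 (a = 2 + 3 = 5)
((-3/7 - 7/T(a)) + 9)² = ((-3/7 - 7/(5²)) + 9)² = ((-3*⅐ - 7/25) + 9)² = ((-3/7 - 7*1/25) + 9)² = ((-3/7 - 7/25) + 9)² = (-124/175 + 9)² = (1451/175)² = 2105401/30625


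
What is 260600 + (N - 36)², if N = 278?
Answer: 319164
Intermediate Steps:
260600 + (N - 36)² = 260600 + (278 - 36)² = 260600 + 242² = 260600 + 58564 = 319164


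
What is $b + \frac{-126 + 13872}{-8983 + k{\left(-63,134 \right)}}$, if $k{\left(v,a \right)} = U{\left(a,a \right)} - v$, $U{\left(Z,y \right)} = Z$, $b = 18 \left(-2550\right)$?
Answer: $- \frac{201645573}{4393} \approx -45902.0$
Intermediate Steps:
$b = -45900$
$k{\left(v,a \right)} = a - v$
$b + \frac{-126 + 13872}{-8983 + k{\left(-63,134 \right)}} = -45900 + \frac{-126 + 13872}{-8983 + \left(134 - -63\right)} = -45900 + \frac{13746}{-8983 + \left(134 + 63\right)} = -45900 + \frac{13746}{-8983 + 197} = -45900 + \frac{13746}{-8786} = -45900 + 13746 \left(- \frac{1}{8786}\right) = -45900 - \frac{6873}{4393} = - \frac{201645573}{4393}$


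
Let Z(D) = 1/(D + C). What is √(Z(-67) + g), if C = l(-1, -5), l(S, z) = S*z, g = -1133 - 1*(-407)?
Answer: I*√2790806/62 ≈ 26.945*I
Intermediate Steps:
g = -726 (g = -1133 + 407 = -726)
C = 5 (C = -1*(-5) = 5)
Z(D) = 1/(5 + D) (Z(D) = 1/(D + 5) = 1/(5 + D))
√(Z(-67) + g) = √(1/(5 - 67) - 726) = √(1/(-62) - 726) = √(-1/62 - 726) = √(-45013/62) = I*√2790806/62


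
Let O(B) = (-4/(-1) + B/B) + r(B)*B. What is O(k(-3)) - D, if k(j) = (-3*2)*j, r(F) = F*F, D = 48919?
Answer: -43082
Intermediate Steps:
r(F) = F²
k(j) = -6*j
O(B) = 5 + B³ (O(B) = (-4/(-1) + B/B) + B²*B = (-4*(-1) + 1) + B³ = (4 + 1) + B³ = 5 + B³)
O(k(-3)) - D = (5 + (-6*(-3))³) - 1*48919 = (5 + 18³) - 48919 = (5 + 5832) - 48919 = 5837 - 48919 = -43082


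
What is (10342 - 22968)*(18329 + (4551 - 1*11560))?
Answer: -142926320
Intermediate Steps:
(10342 - 22968)*(18329 + (4551 - 1*11560)) = -12626*(18329 + (4551 - 11560)) = -12626*(18329 - 7009) = -12626*11320 = -142926320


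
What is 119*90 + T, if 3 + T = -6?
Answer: 10701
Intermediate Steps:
T = -9 (T = -3 - 6 = -9)
119*90 + T = 119*90 - 9 = 10710 - 9 = 10701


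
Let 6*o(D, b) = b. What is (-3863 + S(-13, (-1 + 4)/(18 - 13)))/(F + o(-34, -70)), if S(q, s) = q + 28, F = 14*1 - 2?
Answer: -11544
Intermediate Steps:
F = 12 (F = 14 - 2 = 12)
o(D, b) = b/6
S(q, s) = 28 + q
(-3863 + S(-13, (-1 + 4)/(18 - 13)))/(F + o(-34, -70)) = (-3863 + (28 - 13))/(12 + (⅙)*(-70)) = (-3863 + 15)/(12 - 35/3) = -3848/⅓ = -3848*3 = -11544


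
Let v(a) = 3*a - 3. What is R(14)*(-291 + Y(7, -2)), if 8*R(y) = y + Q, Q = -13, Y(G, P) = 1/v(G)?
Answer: -5237/144 ≈ -36.368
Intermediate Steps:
v(a) = -3 + 3*a
Y(G, P) = 1/(-3 + 3*G)
R(y) = -13/8 + y/8 (R(y) = (y - 13)/8 = (-13 + y)/8 = -13/8 + y/8)
R(14)*(-291 + Y(7, -2)) = (-13/8 + (1/8)*14)*(-291 + 1/(3*(-1 + 7))) = (-13/8 + 7/4)*(-291 + (1/3)/6) = (-291 + (1/3)*(1/6))/8 = (-291 + 1/18)/8 = (1/8)*(-5237/18) = -5237/144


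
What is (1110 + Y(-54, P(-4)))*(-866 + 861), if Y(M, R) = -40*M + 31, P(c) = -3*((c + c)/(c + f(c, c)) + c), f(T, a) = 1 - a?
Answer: -16505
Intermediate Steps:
P(c) = -9*c (P(c) = -3*((c + c)/(c + (1 - c)) + c) = -3*((2*c)/1 + c) = -3*((2*c)*1 + c) = -3*(2*c + c) = -9*c)
Y(M, R) = 31 - 40*M
(1110 + Y(-54, P(-4)))*(-866 + 861) = (1110 + (31 - 40*(-54)))*(-866 + 861) = (1110 + (31 + 2160))*(-5) = (1110 + 2191)*(-5) = 3301*(-5) = -16505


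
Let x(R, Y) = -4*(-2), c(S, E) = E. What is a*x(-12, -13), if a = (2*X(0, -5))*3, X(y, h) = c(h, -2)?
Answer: -96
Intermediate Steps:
X(y, h) = -2
x(R, Y) = 8
a = -12 (a = (2*(-2))*3 = -4*3 = -12)
a*x(-12, -13) = -12*8 = -96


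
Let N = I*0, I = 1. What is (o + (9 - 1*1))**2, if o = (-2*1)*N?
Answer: 64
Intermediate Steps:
N = 0 (N = 1*0 = 0)
o = 0 (o = -2*1*0 = -2*0 = 0)
(o + (9 - 1*1))**2 = (0 + (9 - 1*1))**2 = (0 + (9 - 1))**2 = (0 + 8)**2 = 8**2 = 64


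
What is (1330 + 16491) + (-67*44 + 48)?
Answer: 14921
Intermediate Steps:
(1330 + 16491) + (-67*44 + 48) = 17821 + (-2948 + 48) = 17821 - 2900 = 14921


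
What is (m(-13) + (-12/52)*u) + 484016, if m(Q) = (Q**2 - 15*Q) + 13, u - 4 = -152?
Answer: 6297553/13 ≈ 4.8443e+5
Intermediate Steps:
u = -148 (u = 4 - 152 = -148)
m(Q) = 13 + Q**2 - 15*Q
(m(-13) + (-12/52)*u) + 484016 = ((13 + (-13)**2 - 15*(-13)) - 12/52*(-148)) + 484016 = ((13 + 169 + 195) - 12*1/52*(-148)) + 484016 = (377 - 3/13*(-148)) + 484016 = (377 + 444/13) + 484016 = 5345/13 + 484016 = 6297553/13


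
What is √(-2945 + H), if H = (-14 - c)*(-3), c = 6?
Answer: I*√2885 ≈ 53.712*I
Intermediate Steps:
H = 60 (H = (-14 - 1*6)*(-3) = (-14 - 6)*(-3) = -20*(-3) = 60)
√(-2945 + H) = √(-2945 + 60) = √(-2885) = I*√2885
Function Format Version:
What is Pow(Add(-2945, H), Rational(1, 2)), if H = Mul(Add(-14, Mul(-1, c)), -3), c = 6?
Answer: Mul(I, Pow(2885, Rational(1, 2))) ≈ Mul(53.712, I)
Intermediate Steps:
H = 60 (H = Mul(Add(-14, Mul(-1, 6)), -3) = Mul(Add(-14, -6), -3) = Mul(-20, -3) = 60)
Pow(Add(-2945, H), Rational(1, 2)) = Pow(Add(-2945, 60), Rational(1, 2)) = Pow(-2885, Rational(1, 2)) = Mul(I, Pow(2885, Rational(1, 2)))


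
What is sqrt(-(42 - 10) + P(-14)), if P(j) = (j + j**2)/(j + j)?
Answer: I*sqrt(154)/2 ≈ 6.2048*I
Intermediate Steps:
P(j) = (j + j**2)/(2*j) (P(j) = (j + j**2)/((2*j)) = (j + j**2)*(1/(2*j)) = (j + j**2)/(2*j))
sqrt(-(42 - 10) + P(-14)) = sqrt(-(42 - 10) + (1/2 + (1/2)*(-14))) = sqrt(-1*32 + (1/2 - 7)) = sqrt(-32 - 13/2) = sqrt(-77/2) = I*sqrt(154)/2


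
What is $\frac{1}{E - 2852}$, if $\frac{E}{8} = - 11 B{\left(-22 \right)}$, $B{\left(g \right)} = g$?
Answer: $- \frac{1}{916} \approx -0.0010917$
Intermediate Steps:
$E = 1936$ ($E = 8 \left(\left(-11\right) \left(-22\right)\right) = 8 \cdot 242 = 1936$)
$\frac{1}{E - 2852} = \frac{1}{1936 - 2852} = \frac{1}{-916} = - \frac{1}{916}$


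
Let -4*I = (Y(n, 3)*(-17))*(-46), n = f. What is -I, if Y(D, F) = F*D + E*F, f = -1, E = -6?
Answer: -8211/2 ≈ -4105.5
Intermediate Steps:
n = -1
Y(D, F) = -6*F + D*F (Y(D, F) = F*D - 6*F = D*F - 6*F = -6*F + D*F)
I = 8211/2 (I = -(3*(-6 - 1))*(-17)*(-46)/4 = -(3*(-7))*(-17)*(-46)/4 = -(-21*(-17))*(-46)/4 = -357*(-46)/4 = -¼*(-16422) = 8211/2 ≈ 4105.5)
-I = -1*8211/2 = -8211/2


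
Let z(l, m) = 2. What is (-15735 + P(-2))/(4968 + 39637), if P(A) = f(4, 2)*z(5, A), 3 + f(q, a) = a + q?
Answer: -15729/44605 ≈ -0.35263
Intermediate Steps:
f(q, a) = -3 + a + q (f(q, a) = -3 + (a + q) = -3 + a + q)
P(A) = 6 (P(A) = (-3 + 2 + 4)*2 = 3*2 = 6)
(-15735 + P(-2))/(4968 + 39637) = (-15735 + 6)/(4968 + 39637) = -15729/44605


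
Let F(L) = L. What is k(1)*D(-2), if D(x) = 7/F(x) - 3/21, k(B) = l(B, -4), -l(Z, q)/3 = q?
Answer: -306/7 ≈ -43.714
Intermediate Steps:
l(Z, q) = -3*q
k(B) = 12 (k(B) = -3*(-4) = 12)
D(x) = -⅐ + 7/x (D(x) = 7/x - 3/21 = 7/x - 3*1/21 = 7/x - ⅐ = -⅐ + 7/x)
k(1)*D(-2) = 12*((⅐)*(49 - 1*(-2))/(-2)) = 12*((⅐)*(-½)*(49 + 2)) = 12*((⅐)*(-½)*51) = 12*(-51/14) = -306/7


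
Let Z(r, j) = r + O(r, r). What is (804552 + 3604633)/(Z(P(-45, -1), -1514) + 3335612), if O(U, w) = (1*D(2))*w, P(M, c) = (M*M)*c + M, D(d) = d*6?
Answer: 4409185/3308702 ≈ 1.3326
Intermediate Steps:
D(d) = 6*d
P(M, c) = M + c*M² (P(M, c) = M²*c + M = c*M² + M = M + c*M²)
O(U, w) = 12*w (O(U, w) = (1*(6*2))*w = (1*12)*w = 12*w)
Z(r, j) = 13*r (Z(r, j) = r + 12*r = 13*r)
(804552 + 3604633)/(Z(P(-45, -1), -1514) + 3335612) = (804552 + 3604633)/(13*(-45*(1 - 45*(-1))) + 3335612) = 4409185/(13*(-45*(1 + 45)) + 3335612) = 4409185/(13*(-45*46) + 3335612) = 4409185/(13*(-2070) + 3335612) = 4409185/(-26910 + 3335612) = 4409185/3308702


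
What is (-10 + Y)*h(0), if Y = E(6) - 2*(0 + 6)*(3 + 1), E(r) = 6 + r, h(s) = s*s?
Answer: 0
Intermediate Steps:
h(s) = s²
Y = -36 (Y = (6 + 6) - 2*(0 + 6)*(3 + 1) = 12 - 12*4 = 12 - 2*24 = 12 - 48 = -36)
(-10 + Y)*h(0) = (-10 - 36)*0² = -46*0 = 0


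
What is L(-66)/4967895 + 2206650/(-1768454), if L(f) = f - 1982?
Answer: -5483013647771/4392746892165 ≈ -1.2482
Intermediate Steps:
L(f) = -1982 + f
L(-66)/4967895 + 2206650/(-1768454) = (-1982 - 66)/4967895 + 2206650/(-1768454) = -2048*1/4967895 + 2206650*(-1/1768454) = -2048/4967895 - 1103325/884227 = -5483013647771/4392746892165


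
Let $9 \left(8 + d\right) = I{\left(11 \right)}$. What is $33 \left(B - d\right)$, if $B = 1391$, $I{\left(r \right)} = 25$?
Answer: $\frac{138226}{3} \approx 46075.0$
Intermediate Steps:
$d = - \frac{47}{9}$ ($d = -8 + \frac{1}{9} \cdot 25 = -8 + \frac{25}{9} = - \frac{47}{9} \approx -5.2222$)
$33 \left(B - d\right) = 33 \left(1391 - - \frac{47}{9}\right) = 33 \left(1391 + \frac{47}{9}\right) = 33 \cdot \frac{12566}{9} = \frac{138226}{3}$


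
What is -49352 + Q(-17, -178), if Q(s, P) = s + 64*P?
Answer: -60761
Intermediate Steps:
-49352 + Q(-17, -178) = -49352 + (-17 + 64*(-178)) = -49352 + (-17 - 11392) = -49352 - 11409 = -60761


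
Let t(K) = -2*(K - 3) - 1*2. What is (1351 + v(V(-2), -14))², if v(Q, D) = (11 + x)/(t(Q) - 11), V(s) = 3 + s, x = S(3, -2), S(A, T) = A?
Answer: 147501025/81 ≈ 1.8210e+6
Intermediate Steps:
x = 3
t(K) = 4 - 2*K (t(K) = -2*(-3 + K) - 2 = (6 - 2*K) - 2 = 4 - 2*K)
v(Q, D) = 14/(-7 - 2*Q) (v(Q, D) = (11 + 3)/((4 - 2*Q) - 11) = 14/(-7 - 2*Q))
(1351 + v(V(-2), -14))² = (1351 - 14/(7 + 2*(3 - 2)))² = (1351 - 14/(7 + 2*1))² = (1351 - 14/(7 + 2))² = (1351 - 14/9)² = (12145/9)² = 147501025/81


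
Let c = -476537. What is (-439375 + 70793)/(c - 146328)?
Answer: 368582/622865 ≈ 0.59175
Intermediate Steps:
(-439375 + 70793)/(c - 146328) = (-439375 + 70793)/(-476537 - 146328) = -368582/(-622865) = -368582*(-1/622865) = 368582/622865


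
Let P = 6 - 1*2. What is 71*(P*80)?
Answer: 22720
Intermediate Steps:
P = 4 (P = 6 - 2 = 4)
71*(P*80) = 71*(4*80) = 71*320 = 22720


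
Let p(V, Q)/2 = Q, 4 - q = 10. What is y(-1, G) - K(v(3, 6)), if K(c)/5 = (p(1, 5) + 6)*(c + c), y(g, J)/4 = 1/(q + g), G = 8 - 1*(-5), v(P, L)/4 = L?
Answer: -26884/7 ≈ -3840.6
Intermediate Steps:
q = -6 (q = 4 - 1*10 = 4 - 10 = -6)
p(V, Q) = 2*Q
v(P, L) = 4*L
G = 13 (G = 8 + 5 = 13)
y(g, J) = 4/(-6 + g)
K(c) = 160*c (K(c) = 5*((2*5 + 6)*(c + c)) = 5*((10 + 6)*(2*c)) = 5*(16*(2*c)) = 5*(32*c) = 160*c)
y(-1, G) - K(v(3, 6)) = 4/(-6 - 1) - 160*4*6 = 4/(-7) - 160*24 = 4*(-⅐) - 1*3840 = -4/7 - 3840 = -26884/7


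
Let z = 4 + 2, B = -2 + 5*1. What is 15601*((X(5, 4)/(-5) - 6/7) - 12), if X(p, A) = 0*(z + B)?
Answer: -1404090/7 ≈ -2.0058e+5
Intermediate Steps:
B = 3 (B = -2 + 5 = 3)
z = 6
X(p, A) = 0 (X(p, A) = 0*(6 + 3) = 0*9 = 0)
15601*((X(5, 4)/(-5) - 6/7) - 12) = 15601*((0/(-5) - 6/7) - 12) = 15601*((0*(-⅕) - 6*⅐) - 12) = 15601*((0 - 6/7) - 12) = 15601*(-6/7 - 12) = 15601*(-90/7) = -1404090/7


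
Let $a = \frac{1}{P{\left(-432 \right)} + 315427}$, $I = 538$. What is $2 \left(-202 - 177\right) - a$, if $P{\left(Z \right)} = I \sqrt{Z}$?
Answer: $\frac{3 \left(- 1631216 \sqrt{3} + 79697889 i\right)}{- 315427 i + 6456 \sqrt{3}} \approx -758.0 + 1.1921 \cdot 10^{-7} i$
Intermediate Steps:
$P{\left(Z \right)} = 538 \sqrt{Z}$
$a = \frac{1}{315427 + 6456 i \sqrt{3}}$ ($a = \frac{1}{538 \sqrt{-432} + 315427} = \frac{1}{538 \cdot 12 i \sqrt{3} + 315427} = \frac{1}{6456 i \sqrt{3} + 315427} = \frac{1}{315427 + 6456 i \sqrt{3}} \approx 3.1663 \cdot 10^{-6} - 1.1225 \cdot 10^{-7} i$)
$2 \left(-202 - 177\right) - a = 2 \left(-202 - 177\right) - \left(\frac{315427}{99619232137} - \frac{6456 i \sqrt{3}}{99619232137}\right) = 2 \left(-379\right) - \left(\frac{315427}{99619232137} - \frac{6456 i \sqrt{3}}{99619232137}\right) = -758 - \left(\frac{315427}{99619232137} - \frac{6456 i \sqrt{3}}{99619232137}\right) = - \frac{75511378275273}{99619232137} + \frac{6456 i \sqrt{3}}{99619232137}$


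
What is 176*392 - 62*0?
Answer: 68992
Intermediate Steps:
176*392 - 62*0 = 68992 + 0 = 68992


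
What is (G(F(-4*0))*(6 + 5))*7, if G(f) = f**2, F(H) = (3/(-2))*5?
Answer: 17325/4 ≈ 4331.3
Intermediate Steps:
F(H) = -15/2 (F(H) = (3*(-1/2))*5 = -3/2*5 = -15/2)
(G(F(-4*0))*(6 + 5))*7 = ((-15/2)**2*(6 + 5))*7 = ((225/4)*11)*7 = (2475/4)*7 = 17325/4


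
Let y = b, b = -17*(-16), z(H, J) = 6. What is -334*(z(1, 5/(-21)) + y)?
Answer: -92852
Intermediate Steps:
b = 272
y = 272
-334*(z(1, 5/(-21)) + y) = -334*(6 + 272) = -334*278 = -92852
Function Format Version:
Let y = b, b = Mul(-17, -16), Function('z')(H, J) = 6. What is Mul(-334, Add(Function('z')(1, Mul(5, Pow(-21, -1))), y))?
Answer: -92852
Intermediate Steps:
b = 272
y = 272
Mul(-334, Add(Function('z')(1, Mul(5, Pow(-21, -1))), y)) = Mul(-334, Add(6, 272)) = Mul(-334, 278) = -92852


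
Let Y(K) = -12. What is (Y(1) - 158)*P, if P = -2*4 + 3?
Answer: 850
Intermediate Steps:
P = -5 (P = -8 + 3 = -5)
(Y(1) - 158)*P = (-12 - 158)*(-5) = -170*(-5) = 850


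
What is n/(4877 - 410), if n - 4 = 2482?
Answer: 2486/4467 ≈ 0.55653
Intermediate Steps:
n = 2486 (n = 4 + 2482 = 2486)
n/(4877 - 410) = 2486/(4877 - 410) = 2486/4467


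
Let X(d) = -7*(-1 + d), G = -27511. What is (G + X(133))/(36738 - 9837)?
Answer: -28435/26901 ≈ -1.0570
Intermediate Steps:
X(d) = 7 - 7*d
(G + X(133))/(36738 - 9837) = (-27511 + (7 - 7*133))/(36738 - 9837) = (-27511 + (7 - 931))/26901 = (-27511 - 924)*(1/26901) = -28435*1/26901 = -28435/26901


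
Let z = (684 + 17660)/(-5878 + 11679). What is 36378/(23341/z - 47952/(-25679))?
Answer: 17136059743728/3477845531227 ≈ 4.9272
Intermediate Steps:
z = 18344/5801 ≈ 3.1622
36378/(23341/z - 47952/(-25679)) = 36378/(23341/(18344/5801) - 47952/(-25679)) = 36378/(23341*(5801/18344) - 47952*(-1/25679)) = 36378/(135401141/18344 + 47952/25679) = 36378/(3477845531227/471055576) = 36378*(471055576/3477845531227) = 17136059743728/3477845531227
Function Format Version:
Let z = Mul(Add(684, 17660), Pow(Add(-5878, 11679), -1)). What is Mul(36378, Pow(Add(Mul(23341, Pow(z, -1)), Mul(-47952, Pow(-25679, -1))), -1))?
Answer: Rational(17136059743728, 3477845531227) ≈ 4.9272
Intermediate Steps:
z = Rational(18344, 5801) (z = Mul(18344, Pow(5801, -1)) = Mul(18344, Rational(1, 5801)) = Rational(18344, 5801) ≈ 3.1622)
Mul(36378, Pow(Add(Mul(23341, Pow(z, -1)), Mul(-47952, Pow(-25679, -1))), -1)) = Mul(36378, Pow(Add(Mul(23341, Pow(Rational(18344, 5801), -1)), Mul(-47952, Pow(-25679, -1))), -1)) = Mul(36378, Pow(Add(Mul(23341, Rational(5801, 18344)), Mul(-47952, Rational(-1, 25679))), -1)) = Mul(36378, Pow(Add(Rational(135401141, 18344), Rational(47952, 25679)), -1)) = Mul(36378, Pow(Rational(3477845531227, 471055576), -1)) = Mul(36378, Rational(471055576, 3477845531227)) = Rational(17136059743728, 3477845531227)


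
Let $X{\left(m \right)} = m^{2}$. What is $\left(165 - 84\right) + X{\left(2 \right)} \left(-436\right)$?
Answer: $-1663$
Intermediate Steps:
$\left(165 - 84\right) + X{\left(2 \right)} \left(-436\right) = \left(165 - 84\right) + 2^{2} \left(-436\right) = \left(165 - 84\right) + 4 \left(-436\right) = 81 - 1744 = -1663$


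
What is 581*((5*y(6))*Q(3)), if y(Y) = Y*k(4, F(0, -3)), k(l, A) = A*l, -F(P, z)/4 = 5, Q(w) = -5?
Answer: 6972000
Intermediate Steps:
F(P, z) = -20 (F(P, z) = -4*5 = -20)
y(Y) = -80*Y (y(Y) = Y*(-20*4) = Y*(-80) = -80*Y)
581*((5*y(6))*Q(3)) = 581*((5*(-80*6))*(-5)) = 581*((5*(-480))*(-5)) = 581*(-2400*(-5)) = 581*12000 = 6972000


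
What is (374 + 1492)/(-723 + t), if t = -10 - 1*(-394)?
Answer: -622/113 ≈ -5.5044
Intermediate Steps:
t = 384 (t = -10 + 394 = 384)
(374 + 1492)/(-723 + t) = (374 + 1492)/(-723 + 384) = 1866/(-339) = 1866*(-1/339) = -622/113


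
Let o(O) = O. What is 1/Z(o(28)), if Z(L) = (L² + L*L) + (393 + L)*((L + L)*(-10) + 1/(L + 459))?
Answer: -487/114051083 ≈ -4.2700e-6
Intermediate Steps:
Z(L) = 2*L² + (393 + L)*(1/(459 + L) - 20*L) (Z(L) = (L² + L²) + (393 + L)*((2*L)*(-10) + 1/(459 + L)) = 2*L² + (393 + L)*(-20*L + 1/(459 + L)) = 2*L² + (393 + L)*(1/(459 + L) - 20*L))
1/Z(o(28)) = 1/((393 - 3607739*28 - 16122*28² - 18*28³)/(459 + 28)) = 1/((393 - 101016692 - 16122*784 - 18*21952)/487) = 1/((393 - 101016692 - 12639648 - 395136)/487) = 1/((1/487)*(-114051083)) = 1/(-114051083/487) = -487/114051083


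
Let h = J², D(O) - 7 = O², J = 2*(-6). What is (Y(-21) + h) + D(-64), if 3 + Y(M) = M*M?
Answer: 4685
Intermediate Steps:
Y(M) = -3 + M² (Y(M) = -3 + M*M = -3 + M²)
J = -12
D(O) = 7 + O²
h = 144 (h = (-12)² = 144)
(Y(-21) + h) + D(-64) = ((-3 + (-21)²) + 144) + (7 + (-64)²) = ((-3 + 441) + 144) + (7 + 4096) = (438 + 144) + 4103 = 582 + 4103 = 4685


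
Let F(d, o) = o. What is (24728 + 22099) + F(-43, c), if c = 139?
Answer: 46966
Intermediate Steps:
(24728 + 22099) + F(-43, c) = (24728 + 22099) + 139 = 46827 + 139 = 46966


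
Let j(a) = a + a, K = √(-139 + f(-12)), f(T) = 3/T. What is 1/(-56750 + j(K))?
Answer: -56750/3220563057 - I*√557/3220563057 ≈ -1.7621e-5 - 7.3282e-9*I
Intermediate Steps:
K = I*√557/2 (K = √(-139 + 3/(-12)) = √(-139 + 3*(-1/12)) = √(-139 - ¼) = √(-557/4) = I*√557/2 ≈ 11.8*I)
j(a) = 2*a
1/(-56750 + j(K)) = 1/(-56750 + 2*(I*√557/2)) = 1/(-56750 + I*√557)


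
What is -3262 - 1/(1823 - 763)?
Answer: -3457721/1060 ≈ -3262.0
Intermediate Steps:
-3262 - 1/(1823 - 763) = -3262 - 1/1060 = -3457721/1060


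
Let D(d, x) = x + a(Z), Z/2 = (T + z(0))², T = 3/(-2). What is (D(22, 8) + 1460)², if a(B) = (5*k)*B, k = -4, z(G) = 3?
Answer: 1898884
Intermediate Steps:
T = -3/2 (T = 3*(-½) = -3/2 ≈ -1.5000)
Z = 9/2 (Z = 2*(-3/2 + 3)² = 2*(3/2)² = 2*(9/4) = 9/2 ≈ 4.5000)
a(B) = -20*B (a(B) = (5*(-4))*B = -20*B)
D(d, x) = -90 + x (D(d, x) = x - 20*9/2 = x - 90 = -90 + x)
(D(22, 8) + 1460)² = ((-90 + 8) + 1460)² = (-82 + 1460)² = 1378² = 1898884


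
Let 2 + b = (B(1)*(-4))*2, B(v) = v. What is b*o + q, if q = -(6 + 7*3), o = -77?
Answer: 743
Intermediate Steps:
q = -27 (q = -(6 + 21) = -1*27 = -27)
b = -10 (b = -2 + (1*(-4))*2 = -2 - 4*2 = -2 - 8 = -10)
b*o + q = -10*(-77) - 27 = 770 - 27 = 743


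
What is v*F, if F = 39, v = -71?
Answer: -2769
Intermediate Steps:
v*F = -71*39 = -2769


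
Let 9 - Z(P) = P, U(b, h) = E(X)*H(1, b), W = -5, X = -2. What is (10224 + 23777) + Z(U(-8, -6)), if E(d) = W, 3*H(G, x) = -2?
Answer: 102020/3 ≈ 34007.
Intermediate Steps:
H(G, x) = -⅔ (H(G, x) = (⅓)*(-2) = -⅔)
E(d) = -5
U(b, h) = 10/3 (U(b, h) = -5*(-⅔) = 10/3)
Z(P) = 9 - P
(10224 + 23777) + Z(U(-8, -6)) = (10224 + 23777) + (9 - 1*10/3) = 34001 + (9 - 10/3) = 34001 + 17/3 = 102020/3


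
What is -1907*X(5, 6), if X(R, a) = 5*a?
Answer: -57210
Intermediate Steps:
-1907*X(5, 6) = -9535*6 = -1907*30 = -57210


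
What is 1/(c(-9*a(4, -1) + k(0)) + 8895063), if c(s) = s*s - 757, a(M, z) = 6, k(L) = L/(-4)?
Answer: 1/8897222 ≈ 1.1239e-7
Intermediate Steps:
k(L) = -L/4 (k(L) = L*(-¼) = -L/4)
c(s) = -757 + s² (c(s) = s² - 757 = -757 + s²)
1/(c(-9*a(4, -1) + k(0)) + 8895063) = 1/((-757 + (-9*6 - ¼*0)²) + 8895063) = 1/((-757 + (-54 + 0)²) + 8895063) = 1/((-757 + (-54)²) + 8895063) = 1/((-757 + 2916) + 8895063) = 1/(2159 + 8895063) = 1/8897222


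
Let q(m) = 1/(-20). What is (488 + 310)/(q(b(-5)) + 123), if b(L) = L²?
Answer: 15960/2459 ≈ 6.4904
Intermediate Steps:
q(m) = -1/20
(488 + 310)/(q(b(-5)) + 123) = (488 + 310)/(-1/20 + 123) = 798/(2459/20) = 798*(20/2459) = 15960/2459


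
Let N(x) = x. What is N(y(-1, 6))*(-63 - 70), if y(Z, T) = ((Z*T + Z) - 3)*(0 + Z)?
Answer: -1330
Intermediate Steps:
y(Z, T) = Z*(-3 + Z + T*Z) (y(Z, T) = ((T*Z + Z) - 3)*Z = ((Z + T*Z) - 3)*Z = (-3 + Z + T*Z)*Z = Z*(-3 + Z + T*Z))
N(y(-1, 6))*(-63 - 70) = (-(-3 - 1 + 6*(-1)))*(-63 - 70) = -(-3 - 1 - 6)*(-133) = -1*(-10)*(-133) = 10*(-133) = -1330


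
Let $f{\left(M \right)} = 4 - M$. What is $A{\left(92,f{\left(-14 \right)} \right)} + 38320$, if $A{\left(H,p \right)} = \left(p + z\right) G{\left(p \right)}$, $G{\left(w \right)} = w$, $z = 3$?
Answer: $38698$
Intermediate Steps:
$A{\left(H,p \right)} = p \left(3 + p\right)$ ($A{\left(H,p \right)} = \left(p + 3\right) p = \left(3 + p\right) p = p \left(3 + p\right)$)
$A{\left(92,f{\left(-14 \right)} \right)} + 38320 = \left(4 - -14\right) \left(3 + \left(4 - -14\right)\right) + 38320 = \left(4 + 14\right) \left(3 + \left(4 + 14\right)\right) + 38320 = 18 \left(3 + 18\right) + 38320 = 18 \cdot 21 + 38320 = 378 + 38320 = 38698$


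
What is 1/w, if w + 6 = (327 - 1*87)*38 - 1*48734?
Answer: -1/39620 ≈ -2.5240e-5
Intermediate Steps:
w = -39620 (w = -6 + ((327 - 1*87)*38 - 1*48734) = -6 + ((327 - 87)*38 - 48734) = -6 + (240*38 - 48734) = -6 + (9120 - 48734) = -6 - 39614 = -39620)
1/w = 1/(-39620) = -1/39620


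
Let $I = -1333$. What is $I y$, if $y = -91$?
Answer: $121303$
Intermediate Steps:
$I y = \left(-1333\right) \left(-91\right) = 121303$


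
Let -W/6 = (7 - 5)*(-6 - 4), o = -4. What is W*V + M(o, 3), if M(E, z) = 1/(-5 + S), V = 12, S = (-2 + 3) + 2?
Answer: 2879/2 ≈ 1439.5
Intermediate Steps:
S = 3 (S = 1 + 2 = 3)
M(E, z) = -½ (M(E, z) = 1/(-5 + 3) = 1/(-2) = -½)
W = 120 (W = -6*(7 - 5)*(-6 - 4) = -12*(-10) = -6*(-20) = 120)
W*V + M(o, 3) = 120*12 - ½ = 1440 - ½ = 2879/2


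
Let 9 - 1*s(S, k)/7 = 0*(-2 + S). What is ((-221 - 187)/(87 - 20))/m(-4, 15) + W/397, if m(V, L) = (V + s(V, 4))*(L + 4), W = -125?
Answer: -9550351/29817479 ≈ -0.32029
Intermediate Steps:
s(S, k) = 63 (s(S, k) = 63 - 0*(-2 + S) = 63 - 7*0 = 63 + 0 = 63)
m(V, L) = (4 + L)*(63 + V) (m(V, L) = (V + 63)*(L + 4) = (63 + V)*(4 + L) = (4 + L)*(63 + V))
((-221 - 187)/(87 - 20))/m(-4, 15) + W/397 = ((-221 - 187)/(87 - 20))/(252 + 4*(-4) + 63*15 + 15*(-4)) - 125/397 = (-408/67)/(252 - 16 + 945 - 60) - 125*1/397 = -408*1/67/1121 - 125/397 = -408/67*1/1121 - 125/397 = -408/75107 - 125/397 = -9550351/29817479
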